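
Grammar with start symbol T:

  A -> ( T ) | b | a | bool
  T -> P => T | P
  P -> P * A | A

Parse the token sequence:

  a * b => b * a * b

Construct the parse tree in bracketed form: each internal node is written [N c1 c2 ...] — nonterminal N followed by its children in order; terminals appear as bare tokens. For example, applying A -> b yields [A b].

[T [P [P [A a]] * [A b]] => [T [P [P [P [A b]] * [A a]] * [A b]]]]

T
P => T
P * A => T
A * A => T
a * A => T
a * b => T
a * b => P
a * b => P * A
a * b => P * A * A
a * b => A * A * A
a * b => b * A * A
a * b => b * a * A
a * b => b * a * b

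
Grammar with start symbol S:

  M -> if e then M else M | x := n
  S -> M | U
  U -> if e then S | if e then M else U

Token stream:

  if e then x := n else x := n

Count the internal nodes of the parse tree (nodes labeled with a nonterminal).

[S [M if e then [M x := n] else [M x := n]]]

4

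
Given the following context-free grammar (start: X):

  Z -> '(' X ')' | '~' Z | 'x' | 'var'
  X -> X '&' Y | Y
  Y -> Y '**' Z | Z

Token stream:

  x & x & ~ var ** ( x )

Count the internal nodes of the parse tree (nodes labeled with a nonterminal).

15

[X [X [X [Y [Z x]]] & [Y [Z x]]] & [Y [Y [Z ~ [Z var]]] ** [Z ( [X [Y [Z x]]] )]]]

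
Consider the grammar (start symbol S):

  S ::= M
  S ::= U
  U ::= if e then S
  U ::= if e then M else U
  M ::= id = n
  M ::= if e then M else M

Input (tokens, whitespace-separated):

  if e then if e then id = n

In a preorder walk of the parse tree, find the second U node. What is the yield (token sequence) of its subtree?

[S [U if e then [S [U if e then [S [M id = n]]]]]]

if e then id = n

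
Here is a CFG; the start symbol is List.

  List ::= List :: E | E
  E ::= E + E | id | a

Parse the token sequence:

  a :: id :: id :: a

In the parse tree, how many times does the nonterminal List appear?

[List [List [List [List [E a]] :: [E id]] :: [E id]] :: [E a]]

4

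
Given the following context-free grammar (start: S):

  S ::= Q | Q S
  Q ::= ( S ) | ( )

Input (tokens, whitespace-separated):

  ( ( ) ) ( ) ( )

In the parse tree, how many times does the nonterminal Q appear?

4

[S [Q ( [S [Q ( )]] )] [S [Q ( )] [S [Q ( )]]]]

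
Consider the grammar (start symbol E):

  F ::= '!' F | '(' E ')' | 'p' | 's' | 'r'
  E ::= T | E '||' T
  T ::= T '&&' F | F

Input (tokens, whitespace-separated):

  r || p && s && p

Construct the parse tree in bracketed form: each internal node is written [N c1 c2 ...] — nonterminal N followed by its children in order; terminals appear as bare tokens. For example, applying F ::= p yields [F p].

E
E || T
T || T
F || T
r || T
r || T && F
r || T && F && F
r || F && F && F
r || p && F && F
r || p && s && F
r || p && s && p

[E [E [T [F r]]] || [T [T [T [F p]] && [F s]] && [F p]]]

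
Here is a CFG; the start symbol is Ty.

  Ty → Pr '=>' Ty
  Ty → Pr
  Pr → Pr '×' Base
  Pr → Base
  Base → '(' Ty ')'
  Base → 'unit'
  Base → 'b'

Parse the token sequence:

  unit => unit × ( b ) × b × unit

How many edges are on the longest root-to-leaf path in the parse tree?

9

[Ty [Pr [Base unit]] => [Ty [Pr [Pr [Pr [Pr [Base unit]] × [Base ( [Ty [Pr [Base b]]] )]] × [Base b]] × [Base unit]]]]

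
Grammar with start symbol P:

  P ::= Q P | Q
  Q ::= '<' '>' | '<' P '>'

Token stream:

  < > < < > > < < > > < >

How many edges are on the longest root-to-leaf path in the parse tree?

6

[P [Q < >] [P [Q < [P [Q < >]] >] [P [Q < [P [Q < >]] >] [P [Q < >]]]]]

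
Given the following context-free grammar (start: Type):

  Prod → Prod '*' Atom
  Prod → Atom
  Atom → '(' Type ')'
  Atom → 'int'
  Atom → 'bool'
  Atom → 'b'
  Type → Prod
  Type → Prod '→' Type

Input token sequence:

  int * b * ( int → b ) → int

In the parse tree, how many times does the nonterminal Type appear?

4

[Type [Prod [Prod [Prod [Atom int]] * [Atom b]] * [Atom ( [Type [Prod [Atom int]] → [Type [Prod [Atom b]]]] )]] → [Type [Prod [Atom int]]]]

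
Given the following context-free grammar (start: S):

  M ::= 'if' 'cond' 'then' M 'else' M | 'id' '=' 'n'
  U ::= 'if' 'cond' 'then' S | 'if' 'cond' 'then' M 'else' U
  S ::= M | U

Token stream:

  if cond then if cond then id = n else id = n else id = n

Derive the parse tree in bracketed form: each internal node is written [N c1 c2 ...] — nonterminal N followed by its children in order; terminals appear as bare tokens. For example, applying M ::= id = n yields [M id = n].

[S [M if cond then [M if cond then [M id = n] else [M id = n]] else [M id = n]]]

S
M
if cond then M else M
if cond then if cond then M else M else M
if cond then if cond then id = n else M else M
if cond then if cond then id = n else id = n else M
if cond then if cond then id = n else id = n else id = n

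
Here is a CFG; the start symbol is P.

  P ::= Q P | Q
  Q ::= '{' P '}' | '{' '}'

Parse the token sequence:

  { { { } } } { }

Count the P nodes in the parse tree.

[P [Q { [P [Q { [P [Q { }]] }]] }] [P [Q { }]]]

4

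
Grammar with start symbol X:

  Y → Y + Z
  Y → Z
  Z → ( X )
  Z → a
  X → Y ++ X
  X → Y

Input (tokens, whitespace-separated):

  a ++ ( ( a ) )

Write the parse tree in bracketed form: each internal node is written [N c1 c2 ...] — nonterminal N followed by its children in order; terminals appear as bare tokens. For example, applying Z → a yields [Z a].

X
Y ++ X
Z ++ X
a ++ X
a ++ Y
a ++ Z
a ++ ( X )
a ++ ( Y )
a ++ ( Z )
a ++ ( ( X ) )
a ++ ( ( Y ) )
a ++ ( ( Z ) )
a ++ ( ( a ) )

[X [Y [Z a]] ++ [X [Y [Z ( [X [Y [Z ( [X [Y [Z a]]] )]]] )]]]]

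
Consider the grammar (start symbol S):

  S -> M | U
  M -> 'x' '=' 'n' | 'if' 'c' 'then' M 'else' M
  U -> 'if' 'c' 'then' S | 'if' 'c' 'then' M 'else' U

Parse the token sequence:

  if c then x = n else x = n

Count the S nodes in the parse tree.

[S [M if c then [M x = n] else [M x = n]]]

1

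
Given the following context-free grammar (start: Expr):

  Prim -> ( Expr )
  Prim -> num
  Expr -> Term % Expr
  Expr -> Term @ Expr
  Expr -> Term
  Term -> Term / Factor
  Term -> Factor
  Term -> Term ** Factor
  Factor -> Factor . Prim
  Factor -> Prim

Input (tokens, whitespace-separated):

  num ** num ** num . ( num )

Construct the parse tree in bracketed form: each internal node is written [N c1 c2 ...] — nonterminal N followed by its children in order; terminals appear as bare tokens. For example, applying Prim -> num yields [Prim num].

[Expr [Term [Term [Term [Factor [Prim num]]] ** [Factor [Prim num]]] ** [Factor [Factor [Prim num]] . [Prim ( [Expr [Term [Factor [Prim num]]]] )]]]]

Expr
Term
Term ** Factor
Term ** Factor ** Factor
Factor ** Factor ** Factor
Prim ** Factor ** Factor
num ** Factor ** Factor
num ** Prim ** Factor
num ** num ** Factor
num ** num ** Factor . Prim
num ** num ** Prim . Prim
num ** num ** num . Prim
num ** num ** num . ( Expr )
num ** num ** num . ( Term )
num ** num ** num . ( Factor )
num ** num ** num . ( Prim )
num ** num ** num . ( num )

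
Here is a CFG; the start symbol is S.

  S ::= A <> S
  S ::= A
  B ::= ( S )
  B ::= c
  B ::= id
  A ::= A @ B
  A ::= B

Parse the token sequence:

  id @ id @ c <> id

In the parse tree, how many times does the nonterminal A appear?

4

[S [A [A [A [B id]] @ [B id]] @ [B c]] <> [S [A [B id]]]]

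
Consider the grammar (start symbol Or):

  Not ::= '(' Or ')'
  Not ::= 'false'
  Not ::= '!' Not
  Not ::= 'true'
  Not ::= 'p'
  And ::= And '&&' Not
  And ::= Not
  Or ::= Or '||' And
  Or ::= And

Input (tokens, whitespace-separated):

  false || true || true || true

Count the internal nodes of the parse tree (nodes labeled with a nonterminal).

12

[Or [Or [Or [Or [And [Not false]]] || [And [Not true]]] || [And [Not true]]] || [And [Not true]]]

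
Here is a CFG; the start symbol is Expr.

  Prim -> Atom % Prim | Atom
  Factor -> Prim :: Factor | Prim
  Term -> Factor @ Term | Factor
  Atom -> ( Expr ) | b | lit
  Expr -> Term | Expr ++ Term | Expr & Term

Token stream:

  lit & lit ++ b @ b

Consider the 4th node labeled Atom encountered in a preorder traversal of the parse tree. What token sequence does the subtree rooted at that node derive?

b

[Expr [Expr [Expr [Term [Factor [Prim [Atom lit]]]]] & [Term [Factor [Prim [Atom lit]]]]] ++ [Term [Factor [Prim [Atom b]]] @ [Term [Factor [Prim [Atom b]]]]]]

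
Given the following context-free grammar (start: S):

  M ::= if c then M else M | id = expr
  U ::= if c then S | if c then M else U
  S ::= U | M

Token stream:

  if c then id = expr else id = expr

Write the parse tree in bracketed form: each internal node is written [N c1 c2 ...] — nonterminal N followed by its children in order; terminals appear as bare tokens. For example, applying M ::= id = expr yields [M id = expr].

[S [M if c then [M id = expr] else [M id = expr]]]

S
M
if c then M else M
if c then id = expr else M
if c then id = expr else id = expr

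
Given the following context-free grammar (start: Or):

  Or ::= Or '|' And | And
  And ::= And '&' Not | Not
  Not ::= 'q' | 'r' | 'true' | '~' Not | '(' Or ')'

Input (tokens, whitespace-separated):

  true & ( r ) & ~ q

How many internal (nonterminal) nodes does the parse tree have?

[Or [And [And [And [Not true]] & [Not ( [Or [And [Not r]]] )]] & [Not ~ [Not q]]]]

11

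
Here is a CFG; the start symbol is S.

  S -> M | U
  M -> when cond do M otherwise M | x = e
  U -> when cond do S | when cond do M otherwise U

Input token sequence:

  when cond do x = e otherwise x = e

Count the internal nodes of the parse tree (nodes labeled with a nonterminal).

4

[S [M when cond do [M x = e] otherwise [M x = e]]]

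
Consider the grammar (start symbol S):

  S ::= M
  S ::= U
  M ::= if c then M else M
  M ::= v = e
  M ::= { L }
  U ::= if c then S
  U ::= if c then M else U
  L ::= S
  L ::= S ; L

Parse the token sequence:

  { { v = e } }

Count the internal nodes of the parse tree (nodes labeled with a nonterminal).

8

[S [M { [L [S [M { [L [S [M v = e]]] }]]] }]]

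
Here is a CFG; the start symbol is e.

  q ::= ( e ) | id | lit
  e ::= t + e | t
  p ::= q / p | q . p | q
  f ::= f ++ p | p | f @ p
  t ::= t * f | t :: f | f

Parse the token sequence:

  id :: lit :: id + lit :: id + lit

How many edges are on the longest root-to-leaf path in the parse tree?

7

[e [t [t [t [f [p [q id]]]] :: [f [p [q lit]]]] :: [f [p [q id]]]] + [e [t [t [f [p [q lit]]]] :: [f [p [q id]]]] + [e [t [f [p [q lit]]]]]]]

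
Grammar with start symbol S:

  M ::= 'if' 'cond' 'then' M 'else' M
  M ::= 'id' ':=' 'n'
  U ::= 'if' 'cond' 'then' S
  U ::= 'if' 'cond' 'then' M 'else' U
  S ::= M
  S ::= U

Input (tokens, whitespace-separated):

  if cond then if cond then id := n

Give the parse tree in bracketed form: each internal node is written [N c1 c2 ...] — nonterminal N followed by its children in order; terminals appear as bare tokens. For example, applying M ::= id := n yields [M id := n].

[S [U if cond then [S [U if cond then [S [M id := n]]]]]]

S
U
if cond then S
if cond then U
if cond then if cond then S
if cond then if cond then M
if cond then if cond then id := n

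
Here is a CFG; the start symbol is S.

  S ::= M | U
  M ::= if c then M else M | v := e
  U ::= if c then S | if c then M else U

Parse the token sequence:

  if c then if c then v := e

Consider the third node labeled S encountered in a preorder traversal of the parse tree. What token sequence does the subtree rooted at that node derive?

[S [U if c then [S [U if c then [S [M v := e]]]]]]

v := e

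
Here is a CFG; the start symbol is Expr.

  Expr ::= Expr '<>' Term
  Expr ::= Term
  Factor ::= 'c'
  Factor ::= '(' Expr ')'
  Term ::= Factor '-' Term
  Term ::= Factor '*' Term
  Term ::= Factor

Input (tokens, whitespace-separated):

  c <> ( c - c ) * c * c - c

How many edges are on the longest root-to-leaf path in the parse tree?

[Expr [Expr [Term [Factor c]]] <> [Term [Factor ( [Expr [Term [Factor c] - [Term [Factor c]]]] )] * [Term [Factor c] * [Term [Factor c] - [Term [Factor c]]]]]]

7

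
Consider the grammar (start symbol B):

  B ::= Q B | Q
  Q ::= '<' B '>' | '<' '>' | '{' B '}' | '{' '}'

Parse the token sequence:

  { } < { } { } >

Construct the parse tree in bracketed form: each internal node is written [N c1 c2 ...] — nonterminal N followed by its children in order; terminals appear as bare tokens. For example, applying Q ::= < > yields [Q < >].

[B [Q { }] [B [Q < [B [Q { }] [B [Q { }]]] >]]]

B
Q B
{ } B
{ } Q
{ } < B >
{ } < Q B >
{ } < { } B >
{ } < { } Q >
{ } < { } { } >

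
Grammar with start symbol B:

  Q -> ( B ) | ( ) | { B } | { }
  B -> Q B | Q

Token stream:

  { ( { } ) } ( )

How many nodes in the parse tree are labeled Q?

4

[B [Q { [B [Q ( [B [Q { }]] )]] }] [B [Q ( )]]]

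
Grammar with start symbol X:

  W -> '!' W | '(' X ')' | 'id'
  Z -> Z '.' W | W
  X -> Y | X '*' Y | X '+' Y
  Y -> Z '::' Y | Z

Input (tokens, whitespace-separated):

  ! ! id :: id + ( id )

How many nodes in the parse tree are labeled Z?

[X [X [Y [Z [W ! [W ! [W id]]]] :: [Y [Z [W id]]]]] + [Y [Z [W ( [X [Y [Z [W id]]]] )]]]]

4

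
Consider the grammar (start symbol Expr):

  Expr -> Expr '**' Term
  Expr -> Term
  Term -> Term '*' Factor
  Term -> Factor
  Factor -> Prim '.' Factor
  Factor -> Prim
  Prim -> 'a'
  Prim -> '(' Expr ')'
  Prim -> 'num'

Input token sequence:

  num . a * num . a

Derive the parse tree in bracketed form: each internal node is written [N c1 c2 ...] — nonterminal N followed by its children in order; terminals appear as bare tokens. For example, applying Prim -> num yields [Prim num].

Expr
Term
Term * Factor
Factor * Factor
Prim . Factor * Factor
num . Factor * Factor
num . Prim * Factor
num . a * Factor
num . a * Prim . Factor
num . a * num . Factor
num . a * num . Prim
num . a * num . a

[Expr [Term [Term [Factor [Prim num] . [Factor [Prim a]]]] * [Factor [Prim num] . [Factor [Prim a]]]]]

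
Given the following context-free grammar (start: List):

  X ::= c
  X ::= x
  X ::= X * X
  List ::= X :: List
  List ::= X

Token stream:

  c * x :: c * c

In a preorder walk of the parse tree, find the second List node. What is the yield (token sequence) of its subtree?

[List [X [X c] * [X x]] :: [List [X [X c] * [X c]]]]

c * c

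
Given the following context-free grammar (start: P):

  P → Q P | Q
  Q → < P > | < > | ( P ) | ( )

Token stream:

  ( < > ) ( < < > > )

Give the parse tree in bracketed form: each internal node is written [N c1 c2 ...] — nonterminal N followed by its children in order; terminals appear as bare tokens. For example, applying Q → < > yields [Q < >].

[P [Q ( [P [Q < >]] )] [P [Q ( [P [Q < [P [Q < >]] >]] )]]]

P
Q P
( P ) P
( Q ) P
( < > ) P
( < > ) Q
( < > ) ( P )
( < > ) ( Q )
( < > ) ( < P > )
( < > ) ( < Q > )
( < > ) ( < < > > )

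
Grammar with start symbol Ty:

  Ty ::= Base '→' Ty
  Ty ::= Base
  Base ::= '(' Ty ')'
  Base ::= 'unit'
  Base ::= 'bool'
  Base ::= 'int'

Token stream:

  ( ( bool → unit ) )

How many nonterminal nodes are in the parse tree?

[Ty [Base ( [Ty [Base ( [Ty [Base bool] → [Ty [Base unit]]] )]] )]]

8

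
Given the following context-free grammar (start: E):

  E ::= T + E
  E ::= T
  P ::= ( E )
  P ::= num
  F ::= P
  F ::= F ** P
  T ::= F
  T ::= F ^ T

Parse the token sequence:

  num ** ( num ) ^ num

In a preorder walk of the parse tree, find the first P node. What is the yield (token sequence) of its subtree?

num

[E [T [F [F [P num]] ** [P ( [E [T [F [P num]]]] )]] ^ [T [F [P num]]]]]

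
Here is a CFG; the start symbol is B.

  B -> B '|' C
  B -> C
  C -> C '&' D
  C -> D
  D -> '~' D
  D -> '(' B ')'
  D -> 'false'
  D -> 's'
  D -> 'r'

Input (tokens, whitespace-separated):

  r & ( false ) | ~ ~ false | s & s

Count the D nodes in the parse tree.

8

[B [B [B [C [C [D r]] & [D ( [B [C [D false]]] )]]] | [C [D ~ [D ~ [D false]]]]] | [C [C [D s]] & [D s]]]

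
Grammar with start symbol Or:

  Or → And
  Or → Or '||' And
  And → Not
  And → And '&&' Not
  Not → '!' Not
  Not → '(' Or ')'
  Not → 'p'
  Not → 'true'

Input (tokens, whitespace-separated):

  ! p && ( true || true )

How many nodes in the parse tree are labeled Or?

[Or [And [And [Not ! [Not p]]] && [Not ( [Or [Or [And [Not true]]] || [And [Not true]]] )]]]

3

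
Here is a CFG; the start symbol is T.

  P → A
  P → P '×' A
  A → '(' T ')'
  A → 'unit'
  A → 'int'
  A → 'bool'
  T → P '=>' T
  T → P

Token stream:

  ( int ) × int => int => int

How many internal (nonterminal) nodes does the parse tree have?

[T [P [P [A ( [T [P [A int]]] )]] × [A int]] => [T [P [A int]] => [T [P [A int]]]]]

14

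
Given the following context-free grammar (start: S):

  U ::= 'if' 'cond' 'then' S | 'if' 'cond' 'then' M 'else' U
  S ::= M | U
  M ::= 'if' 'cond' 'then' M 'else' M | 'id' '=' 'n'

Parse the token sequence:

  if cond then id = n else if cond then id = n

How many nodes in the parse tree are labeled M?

2

[S [U if cond then [M id = n] else [U if cond then [S [M id = n]]]]]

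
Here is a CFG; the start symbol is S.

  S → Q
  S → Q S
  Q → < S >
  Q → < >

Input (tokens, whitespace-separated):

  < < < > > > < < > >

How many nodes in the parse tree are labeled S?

[S [Q < [S [Q < [S [Q < >]] >]] >] [S [Q < [S [Q < >]] >]]]

5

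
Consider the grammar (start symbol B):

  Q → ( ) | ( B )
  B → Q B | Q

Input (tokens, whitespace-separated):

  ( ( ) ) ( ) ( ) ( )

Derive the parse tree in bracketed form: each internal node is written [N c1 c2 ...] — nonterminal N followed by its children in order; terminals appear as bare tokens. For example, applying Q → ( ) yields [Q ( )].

[B [Q ( [B [Q ( )]] )] [B [Q ( )] [B [Q ( )] [B [Q ( )]]]]]

B
Q B
( B ) B
( Q ) B
( ( ) ) B
( ( ) ) Q B
( ( ) ) ( ) B
( ( ) ) ( ) Q B
( ( ) ) ( ) ( ) B
( ( ) ) ( ) ( ) Q
( ( ) ) ( ) ( ) ( )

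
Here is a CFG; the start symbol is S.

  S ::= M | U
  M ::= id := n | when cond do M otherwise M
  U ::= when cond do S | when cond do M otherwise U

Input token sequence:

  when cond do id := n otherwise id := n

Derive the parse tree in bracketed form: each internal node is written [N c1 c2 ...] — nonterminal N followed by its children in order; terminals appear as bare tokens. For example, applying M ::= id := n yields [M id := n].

[S [M when cond do [M id := n] otherwise [M id := n]]]

S
M
when cond do M otherwise M
when cond do id := n otherwise M
when cond do id := n otherwise id := n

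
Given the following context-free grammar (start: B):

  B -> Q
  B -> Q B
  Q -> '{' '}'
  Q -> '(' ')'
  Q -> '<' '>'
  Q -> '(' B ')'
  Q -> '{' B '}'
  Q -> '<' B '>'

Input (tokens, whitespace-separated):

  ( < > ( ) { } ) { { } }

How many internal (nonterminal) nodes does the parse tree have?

12

[B [Q ( [B [Q < >] [B [Q ( )] [B [Q { }]]]] )] [B [Q { [B [Q { }]] }]]]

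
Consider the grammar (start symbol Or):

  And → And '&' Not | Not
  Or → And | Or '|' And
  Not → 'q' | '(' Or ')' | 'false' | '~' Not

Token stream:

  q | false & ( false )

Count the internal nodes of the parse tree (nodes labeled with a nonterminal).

11

[Or [Or [And [Not q]]] | [And [And [Not false]] & [Not ( [Or [And [Not false]]] )]]]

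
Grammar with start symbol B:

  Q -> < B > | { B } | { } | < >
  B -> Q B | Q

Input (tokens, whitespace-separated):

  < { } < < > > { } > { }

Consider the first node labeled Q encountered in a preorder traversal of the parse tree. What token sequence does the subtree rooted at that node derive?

[B [Q < [B [Q { }] [B [Q < [B [Q < >]] >] [B [Q { }]]]] >] [B [Q { }]]]

< { } < < > > { } >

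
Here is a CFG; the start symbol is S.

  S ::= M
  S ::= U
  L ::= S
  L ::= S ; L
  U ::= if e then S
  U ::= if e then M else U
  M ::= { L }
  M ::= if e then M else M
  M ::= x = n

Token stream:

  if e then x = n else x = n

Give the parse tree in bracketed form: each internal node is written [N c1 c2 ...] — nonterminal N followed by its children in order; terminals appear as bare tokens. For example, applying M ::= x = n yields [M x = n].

S
M
if e then M else M
if e then x = n else M
if e then x = n else x = n

[S [M if e then [M x = n] else [M x = n]]]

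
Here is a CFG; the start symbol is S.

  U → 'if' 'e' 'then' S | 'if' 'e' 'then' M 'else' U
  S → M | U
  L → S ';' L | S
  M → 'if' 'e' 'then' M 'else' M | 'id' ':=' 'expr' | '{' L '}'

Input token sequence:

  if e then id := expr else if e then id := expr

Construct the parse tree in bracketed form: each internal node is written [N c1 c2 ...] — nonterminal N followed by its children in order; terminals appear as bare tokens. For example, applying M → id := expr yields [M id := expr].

S
U
if e then M else U
if e then id := expr else U
if e then id := expr else if e then S
if e then id := expr else if e then M
if e then id := expr else if e then id := expr

[S [U if e then [M id := expr] else [U if e then [S [M id := expr]]]]]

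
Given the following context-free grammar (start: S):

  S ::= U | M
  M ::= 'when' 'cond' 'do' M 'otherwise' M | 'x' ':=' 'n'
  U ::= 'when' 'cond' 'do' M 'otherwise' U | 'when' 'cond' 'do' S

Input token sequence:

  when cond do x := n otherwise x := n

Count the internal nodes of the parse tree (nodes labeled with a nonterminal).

[S [M when cond do [M x := n] otherwise [M x := n]]]

4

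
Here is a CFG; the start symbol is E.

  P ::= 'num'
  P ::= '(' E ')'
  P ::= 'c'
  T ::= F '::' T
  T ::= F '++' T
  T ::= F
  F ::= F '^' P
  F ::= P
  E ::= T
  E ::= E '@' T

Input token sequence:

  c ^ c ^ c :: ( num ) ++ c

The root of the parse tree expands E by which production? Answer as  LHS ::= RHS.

[E [T [F [F [F [P c]] ^ [P c]] ^ [P c]] :: [T [F [P ( [E [T [F [P num]]]] )]] ++ [T [F [P c]]]]]]

E ::= T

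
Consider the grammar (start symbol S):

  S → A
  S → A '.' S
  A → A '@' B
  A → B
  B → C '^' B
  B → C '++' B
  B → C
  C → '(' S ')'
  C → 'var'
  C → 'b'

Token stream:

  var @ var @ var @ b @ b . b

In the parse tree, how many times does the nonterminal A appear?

6

[S [A [A [A [A [A [B [C var]]] @ [B [C var]]] @ [B [C var]]] @ [B [C b]]] @ [B [C b]]] . [S [A [B [C b]]]]]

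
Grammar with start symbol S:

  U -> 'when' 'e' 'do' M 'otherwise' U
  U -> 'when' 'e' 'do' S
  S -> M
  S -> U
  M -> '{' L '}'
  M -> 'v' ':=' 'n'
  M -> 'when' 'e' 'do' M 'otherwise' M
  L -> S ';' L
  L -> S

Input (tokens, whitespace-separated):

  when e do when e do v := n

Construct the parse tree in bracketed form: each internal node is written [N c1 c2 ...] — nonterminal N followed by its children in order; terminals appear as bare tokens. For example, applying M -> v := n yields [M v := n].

S
U
when e do S
when e do U
when e do when e do S
when e do when e do M
when e do when e do v := n

[S [U when e do [S [U when e do [S [M v := n]]]]]]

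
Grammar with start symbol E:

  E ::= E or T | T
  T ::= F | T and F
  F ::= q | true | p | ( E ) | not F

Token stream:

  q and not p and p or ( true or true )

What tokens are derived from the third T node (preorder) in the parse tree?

q

[E [E [T [T [T [F q]] and [F not [F p]]] and [F p]]] or [T [F ( [E [E [T [F true]]] or [T [F true]]] )]]]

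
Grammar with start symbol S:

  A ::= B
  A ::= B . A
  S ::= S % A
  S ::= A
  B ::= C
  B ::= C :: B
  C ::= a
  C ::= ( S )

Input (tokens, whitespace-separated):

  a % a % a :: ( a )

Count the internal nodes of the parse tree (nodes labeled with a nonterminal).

18

[S [S [S [A [B [C a]]]] % [A [B [C a]]]] % [A [B [C a] :: [B [C ( [S [A [B [C a]]]] )]]]]]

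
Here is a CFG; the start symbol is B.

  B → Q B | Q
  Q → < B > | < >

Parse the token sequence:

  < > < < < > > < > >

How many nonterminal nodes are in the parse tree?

[B [Q < >] [B [Q < [B [Q < [B [Q < >]] >] [B [Q < >]]] >]]]

10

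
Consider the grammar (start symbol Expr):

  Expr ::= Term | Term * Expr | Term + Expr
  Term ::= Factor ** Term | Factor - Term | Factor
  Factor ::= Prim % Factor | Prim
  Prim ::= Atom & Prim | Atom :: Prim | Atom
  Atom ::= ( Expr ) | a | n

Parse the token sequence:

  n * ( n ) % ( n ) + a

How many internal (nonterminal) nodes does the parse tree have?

[Expr [Term [Factor [Prim [Atom n]]]] * [Expr [Term [Factor [Prim [Atom ( [Expr [Term [Factor [Prim [Atom n]]]]] )]] % [Factor [Prim [Atom ( [Expr [Term [Factor [Prim [Atom n]]]]] )]]]]] + [Expr [Term [Factor [Prim [Atom a]]]]]]]

28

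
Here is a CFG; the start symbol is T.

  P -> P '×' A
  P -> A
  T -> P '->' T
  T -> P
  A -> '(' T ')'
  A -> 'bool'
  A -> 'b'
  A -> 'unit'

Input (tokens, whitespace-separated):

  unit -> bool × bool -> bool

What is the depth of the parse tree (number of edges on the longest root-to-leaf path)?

5

[T [P [A unit]] -> [T [P [P [A bool]] × [A bool]] -> [T [P [A bool]]]]]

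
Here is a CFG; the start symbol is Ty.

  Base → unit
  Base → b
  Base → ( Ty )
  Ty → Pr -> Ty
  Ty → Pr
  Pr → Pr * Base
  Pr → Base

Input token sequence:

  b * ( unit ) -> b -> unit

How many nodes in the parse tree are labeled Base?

5

[Ty [Pr [Pr [Base b]] * [Base ( [Ty [Pr [Base unit]]] )]] -> [Ty [Pr [Base b]] -> [Ty [Pr [Base unit]]]]]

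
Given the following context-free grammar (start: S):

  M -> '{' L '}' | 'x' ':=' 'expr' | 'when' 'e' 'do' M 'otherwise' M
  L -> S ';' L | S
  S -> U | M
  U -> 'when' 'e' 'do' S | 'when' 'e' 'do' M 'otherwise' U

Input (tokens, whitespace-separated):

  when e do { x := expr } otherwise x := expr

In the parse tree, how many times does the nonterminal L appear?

1

[S [M when e do [M { [L [S [M x := expr]]] }] otherwise [M x := expr]]]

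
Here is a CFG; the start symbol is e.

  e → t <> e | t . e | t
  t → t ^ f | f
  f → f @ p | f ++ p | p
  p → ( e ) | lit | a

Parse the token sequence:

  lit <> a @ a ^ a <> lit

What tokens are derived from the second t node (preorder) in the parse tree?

[e [t [f [p lit]]] <> [e [t [t [f [f [p a]] @ [p a]]] ^ [f [p a]]] <> [e [t [f [p lit]]]]]]

a @ a ^ a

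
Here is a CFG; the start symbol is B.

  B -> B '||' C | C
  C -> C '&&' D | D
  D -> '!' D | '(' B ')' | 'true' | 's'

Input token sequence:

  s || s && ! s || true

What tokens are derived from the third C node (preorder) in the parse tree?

s

[B [B [B [C [D s]]] || [C [C [D s]] && [D ! [D s]]]] || [C [D true]]]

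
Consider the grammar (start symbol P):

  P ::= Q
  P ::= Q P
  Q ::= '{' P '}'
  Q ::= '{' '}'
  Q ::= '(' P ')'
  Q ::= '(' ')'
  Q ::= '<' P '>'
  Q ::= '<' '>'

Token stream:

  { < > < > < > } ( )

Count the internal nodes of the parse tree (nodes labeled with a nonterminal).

10

[P [Q { [P [Q < >] [P [Q < >] [P [Q < >]]]] }] [P [Q ( )]]]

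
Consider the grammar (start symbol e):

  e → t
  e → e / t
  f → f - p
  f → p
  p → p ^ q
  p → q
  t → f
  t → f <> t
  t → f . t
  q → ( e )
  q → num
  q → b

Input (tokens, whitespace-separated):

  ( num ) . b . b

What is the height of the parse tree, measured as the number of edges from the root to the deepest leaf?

10

[e [t [f [p [q ( [e [t [f [p [q num]]]]] )]]] . [t [f [p [q b]]] . [t [f [p [q b]]]]]]]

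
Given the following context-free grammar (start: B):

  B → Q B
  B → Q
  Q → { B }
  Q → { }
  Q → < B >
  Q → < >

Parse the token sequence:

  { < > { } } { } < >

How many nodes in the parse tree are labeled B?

5

[B [Q { [B [Q < >] [B [Q { }]]] }] [B [Q { }] [B [Q < >]]]]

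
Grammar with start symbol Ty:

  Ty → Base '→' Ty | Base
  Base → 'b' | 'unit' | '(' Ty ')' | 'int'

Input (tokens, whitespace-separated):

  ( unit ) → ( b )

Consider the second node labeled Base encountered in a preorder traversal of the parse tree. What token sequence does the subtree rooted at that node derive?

[Ty [Base ( [Ty [Base unit]] )] → [Ty [Base ( [Ty [Base b]] )]]]

unit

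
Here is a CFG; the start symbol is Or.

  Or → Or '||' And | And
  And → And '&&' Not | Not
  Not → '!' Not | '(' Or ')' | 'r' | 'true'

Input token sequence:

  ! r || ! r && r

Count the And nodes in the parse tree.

[Or [Or [And [Not ! [Not r]]]] || [And [And [Not ! [Not r]]] && [Not r]]]

3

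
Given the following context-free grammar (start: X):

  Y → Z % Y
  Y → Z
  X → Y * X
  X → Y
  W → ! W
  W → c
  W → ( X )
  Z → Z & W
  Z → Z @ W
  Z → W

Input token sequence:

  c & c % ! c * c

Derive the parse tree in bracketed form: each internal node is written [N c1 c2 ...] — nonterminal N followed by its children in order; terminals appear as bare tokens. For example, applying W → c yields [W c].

X
Y * X
Z % Y * X
Z & W % Y * X
W & W % Y * X
c & W % Y * X
c & c % Y * X
c & c % Z * X
c & c % W * X
c & c % ! W * X
c & c % ! c * X
c & c % ! c * Y
c & c % ! c * Z
c & c % ! c * W
c & c % ! c * c

[X [Y [Z [Z [W c]] & [W c]] % [Y [Z [W ! [W c]]]]] * [X [Y [Z [W c]]]]]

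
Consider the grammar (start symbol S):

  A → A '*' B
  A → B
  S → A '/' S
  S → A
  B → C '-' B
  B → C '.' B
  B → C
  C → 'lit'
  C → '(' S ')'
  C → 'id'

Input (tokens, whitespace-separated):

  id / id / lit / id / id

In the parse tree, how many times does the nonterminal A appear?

5

[S [A [B [C id]]] / [S [A [B [C id]]] / [S [A [B [C lit]]] / [S [A [B [C id]]] / [S [A [B [C id]]]]]]]]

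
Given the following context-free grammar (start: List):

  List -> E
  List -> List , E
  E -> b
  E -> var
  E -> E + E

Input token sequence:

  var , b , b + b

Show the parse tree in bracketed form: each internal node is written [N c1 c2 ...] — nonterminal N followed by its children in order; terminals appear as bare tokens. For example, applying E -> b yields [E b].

[List [List [List [E var]] , [E b]] , [E [E b] + [E b]]]

List
List , E
List , E , E
E , E , E
var , E , E
var , b , E
var , b , E + E
var , b , b + E
var , b , b + b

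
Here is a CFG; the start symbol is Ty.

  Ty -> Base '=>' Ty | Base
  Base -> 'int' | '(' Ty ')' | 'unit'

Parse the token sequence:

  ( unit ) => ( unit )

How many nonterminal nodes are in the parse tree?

[Ty [Base ( [Ty [Base unit]] )] => [Ty [Base ( [Ty [Base unit]] )]]]

8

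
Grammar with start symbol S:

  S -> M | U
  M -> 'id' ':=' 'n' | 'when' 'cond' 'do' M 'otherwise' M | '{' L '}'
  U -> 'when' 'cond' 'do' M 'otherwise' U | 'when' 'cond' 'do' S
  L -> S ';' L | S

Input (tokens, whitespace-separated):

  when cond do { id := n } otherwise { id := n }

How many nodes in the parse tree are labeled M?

[S [M when cond do [M { [L [S [M id := n]]] }] otherwise [M { [L [S [M id := n]]] }]]]

5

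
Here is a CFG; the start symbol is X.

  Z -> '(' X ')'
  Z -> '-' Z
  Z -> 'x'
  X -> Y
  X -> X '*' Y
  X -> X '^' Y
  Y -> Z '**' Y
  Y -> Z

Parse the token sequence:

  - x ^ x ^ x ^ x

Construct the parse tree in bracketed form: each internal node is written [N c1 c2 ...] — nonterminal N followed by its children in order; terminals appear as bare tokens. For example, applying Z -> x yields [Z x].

X
X ^ Y
X ^ Y ^ Y
X ^ Y ^ Y ^ Y
Y ^ Y ^ Y ^ Y
Z ^ Y ^ Y ^ Y
- Z ^ Y ^ Y ^ Y
- x ^ Y ^ Y ^ Y
- x ^ Z ^ Y ^ Y
- x ^ x ^ Y ^ Y
- x ^ x ^ Z ^ Y
- x ^ x ^ x ^ Y
- x ^ x ^ x ^ Z
- x ^ x ^ x ^ x

[X [X [X [X [Y [Z - [Z x]]]] ^ [Y [Z x]]] ^ [Y [Z x]]] ^ [Y [Z x]]]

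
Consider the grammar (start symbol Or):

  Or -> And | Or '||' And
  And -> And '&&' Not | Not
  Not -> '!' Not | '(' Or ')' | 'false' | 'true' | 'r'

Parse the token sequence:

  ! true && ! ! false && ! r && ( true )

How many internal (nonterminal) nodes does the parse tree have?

16

[Or [And [And [And [And [Not ! [Not true]]] && [Not ! [Not ! [Not false]]]] && [Not ! [Not r]]] && [Not ( [Or [And [Not true]]] )]]]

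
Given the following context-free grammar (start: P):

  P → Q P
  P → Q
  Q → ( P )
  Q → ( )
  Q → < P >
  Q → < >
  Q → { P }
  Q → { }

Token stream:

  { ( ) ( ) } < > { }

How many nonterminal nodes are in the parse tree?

10

[P [Q { [P [Q ( )] [P [Q ( )]]] }] [P [Q < >] [P [Q { }]]]]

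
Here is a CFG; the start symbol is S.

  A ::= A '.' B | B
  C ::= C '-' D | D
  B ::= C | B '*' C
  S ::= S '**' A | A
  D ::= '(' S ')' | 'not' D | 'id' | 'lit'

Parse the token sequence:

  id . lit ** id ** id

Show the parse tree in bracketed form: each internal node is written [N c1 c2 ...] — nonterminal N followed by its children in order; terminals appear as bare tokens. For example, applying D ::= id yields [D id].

[S [S [S [A [A [B [C [D id]]]] . [B [C [D lit]]]]] ** [A [B [C [D id]]]]] ** [A [B [C [D id]]]]]

S
S ** A
S ** A ** A
A ** A ** A
A . B ** A ** A
B . B ** A ** A
C . B ** A ** A
D . B ** A ** A
id . B ** A ** A
id . C ** A ** A
id . D ** A ** A
id . lit ** A ** A
id . lit ** B ** A
id . lit ** C ** A
id . lit ** D ** A
id . lit ** id ** A
id . lit ** id ** B
id . lit ** id ** C
id . lit ** id ** D
id . lit ** id ** id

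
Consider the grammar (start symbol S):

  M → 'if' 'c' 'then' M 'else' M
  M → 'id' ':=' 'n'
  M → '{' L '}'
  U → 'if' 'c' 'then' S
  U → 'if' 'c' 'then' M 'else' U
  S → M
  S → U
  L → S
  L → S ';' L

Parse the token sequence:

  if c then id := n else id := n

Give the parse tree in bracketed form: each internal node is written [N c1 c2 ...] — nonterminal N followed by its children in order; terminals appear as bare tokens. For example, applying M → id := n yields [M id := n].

[S [M if c then [M id := n] else [M id := n]]]

S
M
if c then M else M
if c then id := n else M
if c then id := n else id := n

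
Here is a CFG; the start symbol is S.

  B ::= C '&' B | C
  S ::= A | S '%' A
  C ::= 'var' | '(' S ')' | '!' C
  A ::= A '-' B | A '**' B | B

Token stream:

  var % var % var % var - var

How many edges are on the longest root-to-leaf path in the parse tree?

[S [S [S [S [A [B [C var]]]] % [A [B [C var]]]] % [A [B [C var]]]] % [A [A [B [C var]]] - [B [C var]]]]

7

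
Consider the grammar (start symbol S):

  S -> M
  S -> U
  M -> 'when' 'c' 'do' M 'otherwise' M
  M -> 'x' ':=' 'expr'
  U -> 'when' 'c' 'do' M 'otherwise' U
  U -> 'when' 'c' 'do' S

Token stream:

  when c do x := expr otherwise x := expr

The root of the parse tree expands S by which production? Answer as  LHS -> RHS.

S -> M

[S [M when c do [M x := expr] otherwise [M x := expr]]]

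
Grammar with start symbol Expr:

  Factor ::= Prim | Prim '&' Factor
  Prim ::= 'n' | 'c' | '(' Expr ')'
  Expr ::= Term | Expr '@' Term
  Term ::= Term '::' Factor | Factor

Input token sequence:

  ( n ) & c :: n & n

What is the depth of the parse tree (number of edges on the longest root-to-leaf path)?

[Expr [Term [Term [Factor [Prim ( [Expr [Term [Factor [Prim n]]]] )] & [Factor [Prim c]]]] :: [Factor [Prim n] & [Factor [Prim n]]]]]

9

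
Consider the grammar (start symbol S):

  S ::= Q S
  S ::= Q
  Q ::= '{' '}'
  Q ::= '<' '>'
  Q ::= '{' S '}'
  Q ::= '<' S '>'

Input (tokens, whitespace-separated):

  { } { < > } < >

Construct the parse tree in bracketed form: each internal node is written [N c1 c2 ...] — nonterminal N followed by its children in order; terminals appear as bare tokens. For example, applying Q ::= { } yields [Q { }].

[S [Q { }] [S [Q { [S [Q < >]] }] [S [Q < >]]]]

S
Q S
{ } S
{ } Q S
{ } { S } S
{ } { Q } S
{ } { < > } S
{ } { < > } Q
{ } { < > } < >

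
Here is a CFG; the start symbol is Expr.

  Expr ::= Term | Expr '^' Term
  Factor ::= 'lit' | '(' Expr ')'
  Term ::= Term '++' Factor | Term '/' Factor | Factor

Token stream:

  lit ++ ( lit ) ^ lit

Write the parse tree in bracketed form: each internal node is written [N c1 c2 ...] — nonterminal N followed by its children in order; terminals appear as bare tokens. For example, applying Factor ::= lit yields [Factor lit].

[Expr [Expr [Term [Term [Factor lit]] ++ [Factor ( [Expr [Term [Factor lit]]] )]]] ^ [Term [Factor lit]]]

Expr
Expr ^ Term
Term ^ Term
Term ++ Factor ^ Term
Factor ++ Factor ^ Term
lit ++ Factor ^ Term
lit ++ ( Expr ) ^ Term
lit ++ ( Term ) ^ Term
lit ++ ( Factor ) ^ Term
lit ++ ( lit ) ^ Term
lit ++ ( lit ) ^ Factor
lit ++ ( lit ) ^ lit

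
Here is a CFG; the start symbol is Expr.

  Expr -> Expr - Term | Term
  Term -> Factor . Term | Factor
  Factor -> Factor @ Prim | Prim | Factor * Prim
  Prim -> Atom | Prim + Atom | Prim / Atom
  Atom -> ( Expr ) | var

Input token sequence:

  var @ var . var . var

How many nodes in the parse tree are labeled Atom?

4

[Expr [Term [Factor [Factor [Prim [Atom var]]] @ [Prim [Atom var]]] . [Term [Factor [Prim [Atom var]]] . [Term [Factor [Prim [Atom var]]]]]]]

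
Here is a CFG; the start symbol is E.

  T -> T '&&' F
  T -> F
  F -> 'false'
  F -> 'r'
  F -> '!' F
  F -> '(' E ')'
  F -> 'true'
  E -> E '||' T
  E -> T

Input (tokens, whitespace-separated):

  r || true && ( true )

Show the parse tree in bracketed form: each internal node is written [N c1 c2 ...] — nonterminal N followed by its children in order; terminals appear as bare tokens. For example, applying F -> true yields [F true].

E
E || T
T || T
F || T
r || T
r || T && F
r || F && F
r || true && F
r || true && ( E )
r || true && ( T )
r || true && ( F )
r || true && ( true )

[E [E [T [F r]]] || [T [T [F true]] && [F ( [E [T [F true]]] )]]]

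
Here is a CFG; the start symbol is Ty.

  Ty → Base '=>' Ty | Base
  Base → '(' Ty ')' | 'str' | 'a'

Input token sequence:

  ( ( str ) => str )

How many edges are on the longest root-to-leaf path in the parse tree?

[Ty [Base ( [Ty [Base ( [Ty [Base str]] )] => [Ty [Base str]]] )]]

6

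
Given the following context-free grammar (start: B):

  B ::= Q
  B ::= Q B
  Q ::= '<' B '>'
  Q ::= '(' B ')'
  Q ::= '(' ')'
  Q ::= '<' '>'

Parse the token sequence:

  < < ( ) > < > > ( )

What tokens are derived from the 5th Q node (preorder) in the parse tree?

[B [Q < [B [Q < [B [Q ( )]] >] [B [Q < >]]] >] [B [Q ( )]]]

( )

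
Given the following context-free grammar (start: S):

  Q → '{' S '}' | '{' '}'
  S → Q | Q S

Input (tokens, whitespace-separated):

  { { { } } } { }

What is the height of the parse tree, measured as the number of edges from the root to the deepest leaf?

6

[S [Q { [S [Q { [S [Q { }]] }]] }] [S [Q { }]]]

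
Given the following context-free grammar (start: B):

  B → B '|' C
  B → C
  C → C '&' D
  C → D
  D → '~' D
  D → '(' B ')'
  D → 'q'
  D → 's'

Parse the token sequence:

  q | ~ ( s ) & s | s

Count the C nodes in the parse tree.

5

[B [B [B [C [D q]]] | [C [C [D ~ [D ( [B [C [D s]]] )]]] & [D s]]] | [C [D s]]]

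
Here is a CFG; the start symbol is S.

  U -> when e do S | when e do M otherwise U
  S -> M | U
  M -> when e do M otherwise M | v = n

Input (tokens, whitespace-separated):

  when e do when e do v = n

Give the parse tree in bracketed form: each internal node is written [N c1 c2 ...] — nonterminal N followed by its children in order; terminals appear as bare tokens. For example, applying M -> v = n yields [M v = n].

[S [U when e do [S [U when e do [S [M v = n]]]]]]

S
U
when e do S
when e do U
when e do when e do S
when e do when e do M
when e do when e do v = n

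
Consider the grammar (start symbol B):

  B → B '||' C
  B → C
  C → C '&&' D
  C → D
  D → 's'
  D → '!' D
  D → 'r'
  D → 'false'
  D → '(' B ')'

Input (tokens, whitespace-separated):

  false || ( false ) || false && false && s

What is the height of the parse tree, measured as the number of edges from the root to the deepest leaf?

7

[B [B [B [C [D false]]] || [C [D ( [B [C [D false]]] )]]] || [C [C [C [D false]] && [D false]] && [D s]]]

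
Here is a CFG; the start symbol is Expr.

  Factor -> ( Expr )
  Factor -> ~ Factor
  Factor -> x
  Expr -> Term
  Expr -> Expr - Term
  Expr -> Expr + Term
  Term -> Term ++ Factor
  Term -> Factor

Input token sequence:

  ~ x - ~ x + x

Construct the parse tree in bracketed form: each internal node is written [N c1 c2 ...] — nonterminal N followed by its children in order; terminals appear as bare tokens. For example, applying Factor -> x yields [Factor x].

[Expr [Expr [Expr [Term [Factor ~ [Factor x]]]] - [Term [Factor ~ [Factor x]]]] + [Term [Factor x]]]

Expr
Expr + Term
Expr - Term + Term
Term - Term + Term
Factor - Term + Term
~ Factor - Term + Term
~ x - Term + Term
~ x - Factor + Term
~ x - ~ Factor + Term
~ x - ~ x + Term
~ x - ~ x + Factor
~ x - ~ x + x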